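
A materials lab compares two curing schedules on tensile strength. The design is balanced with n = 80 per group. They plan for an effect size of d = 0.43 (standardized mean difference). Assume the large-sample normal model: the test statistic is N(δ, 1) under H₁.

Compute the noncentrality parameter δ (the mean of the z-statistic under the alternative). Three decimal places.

δ ≈ 2.720

The noncentrality parameter scales effect size by the design's sample-size factor: δ = d·√(n/2) = 0.43 × √(80/2) = 2.7196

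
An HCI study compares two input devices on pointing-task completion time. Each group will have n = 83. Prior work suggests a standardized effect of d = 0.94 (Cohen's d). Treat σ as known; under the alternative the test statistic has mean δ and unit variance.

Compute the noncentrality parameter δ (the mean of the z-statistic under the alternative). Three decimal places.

δ ≈ 6.056

The noncentrality parameter scales effect size by the design's sample-size factor: δ = d·√(n/2) = 0.94 × √(83/2) = 6.0555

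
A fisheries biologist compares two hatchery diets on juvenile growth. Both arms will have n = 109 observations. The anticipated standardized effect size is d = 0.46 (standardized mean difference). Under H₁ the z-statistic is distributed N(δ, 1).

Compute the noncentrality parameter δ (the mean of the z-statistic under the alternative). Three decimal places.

δ = d·√(n/2) = 0.46 × √(109/2) = 3.3959

δ ≈ 3.396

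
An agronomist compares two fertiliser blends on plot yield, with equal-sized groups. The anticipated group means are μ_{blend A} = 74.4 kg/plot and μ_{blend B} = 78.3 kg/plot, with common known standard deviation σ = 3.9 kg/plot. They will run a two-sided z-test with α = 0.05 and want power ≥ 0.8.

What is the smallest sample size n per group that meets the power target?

n = 16 per group

Standardized effect: d = |μ_{blend A} − μ_{blend B}| / σ = |74.4 − 78.3| / 3.9 = 1.0000
Set Φ(δ − 1.960) = 0.8; then δ − 1.960 = Φ⁻¹(0.8) = 0.842, giving δ = 2.802.
(For δ > 0 the lower-tail rejection region contributes negligibly to power, so the one-term inversion is standard.)
δ = d·√(n/2) ⇒ n = 2(δ/d)² = 2 × (2.802 / 1.0000)² = 15.70.
Rounding up, n = 16 per group.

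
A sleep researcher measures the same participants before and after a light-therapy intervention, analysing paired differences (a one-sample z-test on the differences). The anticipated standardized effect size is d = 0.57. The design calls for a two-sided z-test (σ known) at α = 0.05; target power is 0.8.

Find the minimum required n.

Set Φ(δ − 1.960) = 0.8; then δ − 1.960 = Φ⁻¹(0.8) = 0.842, giving δ = 2.802.
(For δ > 0 the lower-tail rejection region contributes negligibly to power, so the one-term inversion is standard.)
δ = d·√n ⇒ n = (δ/d)² = (2.802 / 0.57)² = 24.16.
Rounding up, n = 25.

n = 25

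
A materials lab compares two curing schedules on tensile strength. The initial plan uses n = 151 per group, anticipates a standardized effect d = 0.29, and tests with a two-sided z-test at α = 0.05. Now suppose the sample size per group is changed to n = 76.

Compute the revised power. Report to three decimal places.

Power ≈ 0.432

With n = 76 per group: δ = d·√(n/2) = 0.29 × √(76/2) = 1.7877. Critical value z_{0.025} = 1.960.
Revised power = Φ(δ − 1.960) + Φ(−δ − 1.960) = Φ(-0.172) + Φ(-3.748) = 0.4316 + 0.0001 = 0.4317.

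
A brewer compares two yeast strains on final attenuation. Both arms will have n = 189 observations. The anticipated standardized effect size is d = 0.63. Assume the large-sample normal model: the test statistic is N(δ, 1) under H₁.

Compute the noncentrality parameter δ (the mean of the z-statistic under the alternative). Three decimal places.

δ = d·√(n/2) = 0.63 × √(189/2) = 6.1243

δ ≈ 6.124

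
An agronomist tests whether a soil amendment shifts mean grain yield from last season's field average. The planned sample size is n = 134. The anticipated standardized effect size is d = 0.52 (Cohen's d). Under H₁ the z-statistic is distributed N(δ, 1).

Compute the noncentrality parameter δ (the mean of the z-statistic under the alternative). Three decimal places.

δ ≈ 6.019

δ = d·√n = 0.52 × √134 = 6.0194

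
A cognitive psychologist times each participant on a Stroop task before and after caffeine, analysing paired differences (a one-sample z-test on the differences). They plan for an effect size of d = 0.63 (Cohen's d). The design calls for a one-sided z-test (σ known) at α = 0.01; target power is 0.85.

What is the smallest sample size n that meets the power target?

n = 29

For power 0.85 need Φ(δ − z_{0.01}) = 0.85, so δ = z_{0.01} + z_{0.15} = 2.326 + 1.036 = 3.363.
δ = d·√n ⇒ n = (δ/d)² = (3.363 / 0.63)² = 28.49.
Rounding up, n = 29.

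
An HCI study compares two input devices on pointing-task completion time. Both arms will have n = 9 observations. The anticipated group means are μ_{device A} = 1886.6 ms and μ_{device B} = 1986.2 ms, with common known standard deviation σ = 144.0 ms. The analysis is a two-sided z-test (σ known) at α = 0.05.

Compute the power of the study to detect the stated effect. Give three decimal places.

Standardized effect: d = |μ_{device A} − μ_{device B}| / σ = |1886.6 − 1986.2| / 144.0 = 0.6917
Noncentrality parameter: δ = d·√(n/2) = 0.6917 × √(9/2) = 1.4672
Critical value for a two-sided test at α = 0.05: z_{α/2} = 1.960.
Power = Φ(δ − 1.960) + Φ(−δ − 1.960) = Φ(-0.493) + Φ(-3.427) = 0.3111 + 0.0003 = 0.3114.

Power ≈ 0.311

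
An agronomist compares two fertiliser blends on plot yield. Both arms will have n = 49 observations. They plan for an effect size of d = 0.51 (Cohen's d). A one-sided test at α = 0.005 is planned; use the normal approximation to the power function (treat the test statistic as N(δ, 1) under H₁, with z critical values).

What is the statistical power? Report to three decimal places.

Noncentrality parameter: δ = d·√(n/2) = 0.51 × √(49/2) = 2.5244
One-sided α = 0.005 → critical value z_{0.005} = 2.576.
Power = P(Z > 2.576 − δ) = Φ(-0.051) = 0.4795.

Power ≈ 0.479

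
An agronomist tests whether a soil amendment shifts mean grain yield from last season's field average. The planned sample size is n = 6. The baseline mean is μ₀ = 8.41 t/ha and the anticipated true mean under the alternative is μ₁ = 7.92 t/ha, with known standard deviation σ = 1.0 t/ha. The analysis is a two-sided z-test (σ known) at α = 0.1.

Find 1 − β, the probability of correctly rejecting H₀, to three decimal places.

Standardized effect: d = |μ₁ − μ₀| / σ = |7.92 − 8.41| / 1.0 = 0.4900
Noncentrality parameter: δ = d·√n = 0.4900 × √6 = 1.2002
Two-sided α = 0.1 → critical value z_{0.05} = 1.645.
Power = Φ(δ − 1.645) + Φ(−δ − 1.645) = Φ(-0.445) + Φ(-2.845) = 0.3283 + 0.0022 = 0.3305.

Power ≈ 0.331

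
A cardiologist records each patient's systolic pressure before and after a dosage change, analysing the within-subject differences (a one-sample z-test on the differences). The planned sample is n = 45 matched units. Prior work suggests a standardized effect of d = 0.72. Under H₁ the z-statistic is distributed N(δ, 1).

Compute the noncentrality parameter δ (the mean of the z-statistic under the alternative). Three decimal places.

δ = d·√n = 0.72 × √45 = 4.8299

δ ≈ 4.830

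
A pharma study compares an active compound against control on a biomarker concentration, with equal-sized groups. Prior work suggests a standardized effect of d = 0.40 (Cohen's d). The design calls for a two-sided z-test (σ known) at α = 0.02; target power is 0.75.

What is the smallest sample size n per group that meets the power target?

n = 113 per group

Set Φ(δ − 2.326) = 0.75; then δ − 2.326 = Φ⁻¹(0.75) = 0.674, giving δ = 3.001.
(For δ > 0 the lower-tail rejection region contributes negligibly to power, so the one-term inversion is standard.)
δ = d·√(n/2) ⇒ n = 2(δ/d)² = 2 × (3.001 / 0.40)² = 112.56.
Rounding up, n = 113 per group.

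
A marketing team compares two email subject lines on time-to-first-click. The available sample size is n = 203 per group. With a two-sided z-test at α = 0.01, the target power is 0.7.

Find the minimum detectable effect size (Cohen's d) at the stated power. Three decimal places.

Required noncentrality: δ = z_{0.005} + z_{0.30} = 2.576 + 0.524 = 3.100.
(Lower-tail contribution to power is negligible for δ > 0.)
δ = d·√(n/2) ⇒ d = δ/√(n/2) = 3.100/√(203/2) = 0.3077.

d ≈ 0.308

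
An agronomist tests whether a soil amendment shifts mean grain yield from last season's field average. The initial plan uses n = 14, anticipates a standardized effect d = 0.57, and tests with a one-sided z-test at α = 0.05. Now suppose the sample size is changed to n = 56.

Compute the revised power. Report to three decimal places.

With n = 56: δ = d·√n = 0.57 × √56 = 4.2655. Critical value z_{0.05} = 1.645.
Revised power = P(Z > 1.645 − δ) = Φ(2.621) = 0.9956.

Power ≈ 0.996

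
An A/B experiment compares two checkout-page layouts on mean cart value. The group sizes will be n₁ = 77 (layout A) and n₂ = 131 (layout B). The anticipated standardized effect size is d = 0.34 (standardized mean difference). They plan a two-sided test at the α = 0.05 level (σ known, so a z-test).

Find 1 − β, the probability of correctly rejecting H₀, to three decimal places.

Noncentrality parameter: δ = d / √(1/n₁ + 1/n₂) = 0.34 / √(1/77 + 1/131) = 2.3677
Two-sided α = 0.05 → critical value z_{0.025} = 1.960.
Power = Φ(δ − 1.960) + Φ(−δ − 1.960) = Φ(0.408) + Φ(-4.328) = 0.6583 + 0.0000 = 0.6583.

Power ≈ 0.658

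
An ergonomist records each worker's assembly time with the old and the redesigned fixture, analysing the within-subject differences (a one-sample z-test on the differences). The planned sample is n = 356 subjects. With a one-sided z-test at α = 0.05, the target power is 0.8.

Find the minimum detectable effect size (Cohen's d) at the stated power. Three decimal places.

d ≈ 0.132

Required noncentrality: δ = z_{0.05} + z_{0.20} = 1.645 + 0.842 = 2.486.
δ = d·√n ⇒ d = δ/√n = 2.486/√356 = 0.1318.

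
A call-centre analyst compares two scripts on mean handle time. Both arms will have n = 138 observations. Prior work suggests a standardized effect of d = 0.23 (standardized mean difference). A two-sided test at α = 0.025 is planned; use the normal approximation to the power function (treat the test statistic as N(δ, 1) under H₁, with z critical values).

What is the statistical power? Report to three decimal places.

Power ≈ 0.370

Noncentrality parameter: δ = d·√(n/2) = 0.23 × √(138/2) = 1.9105
Critical value for a two-sided test at α = 0.025: z_{α/2} = 2.241.
Power = Φ(δ − 2.241) + Φ(−δ − 2.241) = Φ(-0.331) + Φ(-4.152) = 0.3704 + 0.0000 = 0.3704.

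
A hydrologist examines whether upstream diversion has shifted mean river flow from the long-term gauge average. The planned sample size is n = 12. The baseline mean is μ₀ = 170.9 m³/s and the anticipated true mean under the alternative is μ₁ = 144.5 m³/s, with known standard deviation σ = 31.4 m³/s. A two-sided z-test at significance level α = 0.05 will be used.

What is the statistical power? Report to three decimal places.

Standardized effect: d = |μ₁ − μ₀| / σ = |144.5 − 170.9| / 31.4 = 0.8408
Noncentrality parameter: δ = d·√n = 0.8408 × √12 = 2.9125
Critical value for a two-sided test at α = 0.05: z_{α/2} = 1.960.
Power = Φ(δ − 1.960) + Φ(−δ − 1.960) = Φ(0.953) + Φ(-4.872) = 0.8296 + 0.0000 = 0.8296.

Power ≈ 0.830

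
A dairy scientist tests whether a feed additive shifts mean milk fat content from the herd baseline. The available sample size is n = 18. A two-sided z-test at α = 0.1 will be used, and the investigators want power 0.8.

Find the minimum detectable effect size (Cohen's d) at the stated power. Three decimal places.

d ≈ 0.586

Need Φ(δ − 1.645) = 0.8, so δ = 1.645 + 0.842 = 2.486.
(The second rejection-region term Φ(−δ − z_{α/2}) is negligible and dropped.)
δ = d·√n ⇒ d = δ/√n = 2.486/√18 = 0.5861.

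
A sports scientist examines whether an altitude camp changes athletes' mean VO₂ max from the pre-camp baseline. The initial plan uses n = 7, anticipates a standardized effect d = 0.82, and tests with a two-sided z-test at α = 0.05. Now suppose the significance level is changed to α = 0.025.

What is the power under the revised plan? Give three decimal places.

δ = d·√n = 0.82 × √7 = 2.1695 (unchanged). New critical value: z_{0.0125} = 2.241.
Revised power = Φ(δ − 2.241) + Φ(−δ − 2.241) = Φ(-0.072) + Φ(-4.411) = 0.4713 + 0.0000 = 0.4714.

Power ≈ 0.471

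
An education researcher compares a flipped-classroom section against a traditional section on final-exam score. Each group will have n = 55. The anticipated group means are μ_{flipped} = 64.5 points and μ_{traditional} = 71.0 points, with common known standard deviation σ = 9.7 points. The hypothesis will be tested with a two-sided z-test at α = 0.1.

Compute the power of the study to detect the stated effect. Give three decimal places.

Power ≈ 0.969

Standardized effect: d = |μ_{flipped} − μ_{traditional}| / σ = |64.5 − 71.0| / 9.7 = 0.6701
Noncentrality parameter: δ = d·√(n/2) = 0.6701 × √(55/2) = 3.5141
Critical value for a two-sided test at α = 0.1: z_{α/2} = 1.645.
Power = Φ(δ − 1.645) + Φ(−δ − 1.645) = Φ(1.869) + Φ(-5.159) = 0.9692 + 0.0000 = 0.9692.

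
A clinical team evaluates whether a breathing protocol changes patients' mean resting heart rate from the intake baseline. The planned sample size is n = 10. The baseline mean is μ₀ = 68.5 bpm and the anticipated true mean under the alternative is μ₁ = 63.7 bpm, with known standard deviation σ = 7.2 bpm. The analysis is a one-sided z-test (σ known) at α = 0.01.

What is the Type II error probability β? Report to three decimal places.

β ≈ 0.586

Standardized effect: d = |μ₁ − μ₀| / σ = |63.7 − 68.5| / 7.2 = 0.6667
Noncentrality parameter: δ = d·√n = 0.6667 × √10 = 2.1082
Critical value for a one-sided test at α = 0.01: z_α = 2.326.
Power = P(Z > 2.326 − δ) = Φ(-0.218) = 0.4137.
Type II error: β = 1 − power = 1 − 0.4137 = 0.5863.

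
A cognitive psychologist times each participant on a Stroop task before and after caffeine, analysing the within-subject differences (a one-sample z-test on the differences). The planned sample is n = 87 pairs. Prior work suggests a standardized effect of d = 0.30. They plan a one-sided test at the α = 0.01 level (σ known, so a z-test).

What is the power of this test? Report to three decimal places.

Power ≈ 0.681

Noncentrality parameter: δ = d·√n = 0.30 × √87 = 2.7982
One-sided α = 0.01 → critical value z_{0.01} = 2.326.
Power = Φ(δ − 2.326) = Φ(0.472) = 0.6815.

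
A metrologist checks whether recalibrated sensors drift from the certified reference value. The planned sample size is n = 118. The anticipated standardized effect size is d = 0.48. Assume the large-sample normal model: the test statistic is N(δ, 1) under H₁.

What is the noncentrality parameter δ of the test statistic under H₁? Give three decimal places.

δ ≈ 5.214

The noncentrality parameter scales effect size by the design's sample-size factor: δ = d·√n = 0.48 × √118 = 5.2141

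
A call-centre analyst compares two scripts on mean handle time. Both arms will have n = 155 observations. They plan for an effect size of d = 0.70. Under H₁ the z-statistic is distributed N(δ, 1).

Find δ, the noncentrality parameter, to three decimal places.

δ ≈ 6.162

δ = d·√(n/2) = 0.70 × √(155/2) = 6.1624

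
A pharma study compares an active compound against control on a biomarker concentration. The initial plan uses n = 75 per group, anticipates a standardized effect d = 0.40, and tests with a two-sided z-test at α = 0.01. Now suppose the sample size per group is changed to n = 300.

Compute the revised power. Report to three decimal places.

Power ≈ 0.990

With n = 300 per group: δ = d·√(n/2) = 0.40 × √(300/2) = 4.8990. Critical value z_{0.005} = 2.576.
Revised power = Φ(δ − 2.576) + Φ(−δ − 2.576) = Φ(2.323) + Φ(-7.475) = 0.9899 + 0.0000 = 0.9899.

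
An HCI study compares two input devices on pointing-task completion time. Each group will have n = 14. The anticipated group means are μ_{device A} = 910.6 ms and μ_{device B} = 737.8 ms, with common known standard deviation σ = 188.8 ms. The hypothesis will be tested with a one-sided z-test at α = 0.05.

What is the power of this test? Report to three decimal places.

Standardized effect: d = |μ_{device A} − μ_{device B}| / σ = |910.6 − 737.8| / 188.8 = 0.9153
Noncentrality parameter: λ = d·√(n/2) = 0.9153 × √(14/2) = 2.4215
Critical value for a one-sided test at α = 0.05: z_α = 1.645.
Power = P(Z > 1.645 − λ) = Φ(0.777) = 0.7813.

Power ≈ 0.781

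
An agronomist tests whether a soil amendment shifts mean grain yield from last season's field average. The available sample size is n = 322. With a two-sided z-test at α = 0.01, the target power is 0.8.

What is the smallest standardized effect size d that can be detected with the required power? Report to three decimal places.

d ≈ 0.190

Need Φ(δ − 2.576) = 0.8, so δ = 2.576 + 0.842 = 3.417.
(Lower-tail contribution to power is negligible for δ > 0.)
δ = d·√n ⇒ d = δ/√n = 3.417/√322 = 0.1904.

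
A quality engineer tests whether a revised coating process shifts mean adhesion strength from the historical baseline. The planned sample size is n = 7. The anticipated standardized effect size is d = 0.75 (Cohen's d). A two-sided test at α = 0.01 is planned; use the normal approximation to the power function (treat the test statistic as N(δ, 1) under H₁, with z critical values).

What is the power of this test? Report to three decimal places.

Noncentrality parameter: δ = d·√n = 0.75 × √7 = 1.9843
Critical value for a two-sided test at α = 0.01: z_{α/2} = 2.576.
Power = Φ(δ − 2.576) + Φ(−δ − 2.576) = Φ(-0.592) + Φ(-4.560) = 0.2771 + 0.0000 = 0.2771.

Power ≈ 0.277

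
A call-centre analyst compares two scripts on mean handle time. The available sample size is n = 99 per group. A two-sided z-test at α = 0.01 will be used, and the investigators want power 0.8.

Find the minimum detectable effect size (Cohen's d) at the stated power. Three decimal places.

Need Φ(δ − 2.576) = 0.8, so δ = 2.576 + 0.842 = 3.417.
(The second rejection-region term Φ(−δ − z_{α/2}) is negligible and dropped.)
δ = d·√(n/2) ⇒ d = δ/√(n/2) = 3.417/√(99/2) = 0.4857.

d ≈ 0.486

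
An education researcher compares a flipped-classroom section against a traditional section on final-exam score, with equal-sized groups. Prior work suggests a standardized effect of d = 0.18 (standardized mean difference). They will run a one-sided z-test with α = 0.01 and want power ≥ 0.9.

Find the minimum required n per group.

n = 804 per group

For power 0.9 need Φ(δ − z_{0.01}) = 0.9, so δ = z_{0.01} + z_{0.10} = 2.326 + 1.282 = 3.608.
δ = d·√(n/2) ⇒ n = 2(δ/d)² = 2 × (3.608 / 0.18)² = 803.51.
Rounding up, n = 804 per group.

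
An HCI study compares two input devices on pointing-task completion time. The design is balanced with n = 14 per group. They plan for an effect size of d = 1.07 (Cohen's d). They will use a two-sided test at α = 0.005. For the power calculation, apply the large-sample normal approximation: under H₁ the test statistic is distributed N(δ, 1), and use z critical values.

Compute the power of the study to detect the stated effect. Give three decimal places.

Noncentrality parameter: δ = d·√(n/2) = 1.07 × √(14/2) = 2.8310
Critical value for a two-sided test at α = 0.005: z_{α/2} = 2.807.
Power = Φ(δ − 2.807) + Φ(−δ − 2.807) = Φ(0.024) + Φ(-5.638) = 0.5095 + 0.0000 = 0.5095.

Power ≈ 0.510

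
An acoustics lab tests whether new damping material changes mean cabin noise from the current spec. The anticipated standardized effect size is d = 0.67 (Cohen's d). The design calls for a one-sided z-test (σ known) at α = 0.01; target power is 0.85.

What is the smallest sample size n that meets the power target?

n = 26

Set Φ(δ − 2.326) = 0.85; then δ − 2.326 = Φ⁻¹(0.85) = 1.036, giving δ = 3.363.
δ = d·√n ⇒ n = (δ/d)² = (3.363 / 0.67)² = 25.19.
Round up to the next whole unit.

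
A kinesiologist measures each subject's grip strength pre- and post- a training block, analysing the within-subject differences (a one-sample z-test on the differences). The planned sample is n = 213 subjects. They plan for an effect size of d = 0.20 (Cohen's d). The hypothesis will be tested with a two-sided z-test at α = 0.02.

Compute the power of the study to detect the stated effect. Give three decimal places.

Noncentrality parameter: δ = d·√n = 0.20 × √213 = 2.9189
Critical value for a two-sided test at α = 0.02: z_{α/2} = 2.326.
Power = Φ(δ − 2.326) + Φ(−δ − 2.326) = Φ(0.593) + Φ(-5.245) = 0.7233 + 0.0000 = 0.7233.

Power ≈ 0.723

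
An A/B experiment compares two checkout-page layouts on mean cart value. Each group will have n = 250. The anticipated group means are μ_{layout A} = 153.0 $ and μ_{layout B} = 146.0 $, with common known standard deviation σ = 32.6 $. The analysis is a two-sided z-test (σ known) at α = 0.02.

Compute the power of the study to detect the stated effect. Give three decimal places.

Power ≈ 0.530

Standardized effect: d = |μ_{layout A} − μ_{layout B}| / σ = |153.0 − 146.0| / 32.6 = 0.2147
Noncentrality parameter: δ = d·√(n/2) = 0.2147 × √(250/2) = 2.4007
Two-sided α = 0.02 → critical value z_{0.01} = 2.326.
Power = Φ(δ − 2.326) + Φ(−δ − 2.326) = Φ(0.074) + Φ(-4.727) = 0.5296 + 0.0000 = 0.5296.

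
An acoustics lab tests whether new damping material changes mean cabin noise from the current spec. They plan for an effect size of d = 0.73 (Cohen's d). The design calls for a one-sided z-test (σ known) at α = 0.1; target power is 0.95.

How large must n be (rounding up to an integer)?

n = 17

For power 0.95 need Φ(δ − z_{0.1}) = 0.95, so δ = z_{0.1} + z_{0.05} = 1.282 + 1.645 = 2.926.
δ = d·√n ⇒ n = (δ/d)² = (2.926 / 0.73)² = 16.07.
Round up to the next whole unit.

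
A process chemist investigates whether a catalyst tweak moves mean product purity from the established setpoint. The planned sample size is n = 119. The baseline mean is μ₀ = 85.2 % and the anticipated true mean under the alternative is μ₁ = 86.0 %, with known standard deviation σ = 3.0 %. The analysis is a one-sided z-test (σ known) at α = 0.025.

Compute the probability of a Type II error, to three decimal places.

β ≈ 0.171

Standardized effect: d = |μ₁ − μ₀| / σ = |86.0 − 85.2| / 3.0 = 0.2667
Noncentrality parameter: δ = d·√n = 0.2667 × √119 = 2.9090
Critical value for a one-sided test at α = 0.025: z_α = 1.960.
Power = P(Z > 1.960 − δ) = Φ(0.949) = 0.8287.
Type II error: β = 1 − power = 1 − 0.8287 = 0.1713.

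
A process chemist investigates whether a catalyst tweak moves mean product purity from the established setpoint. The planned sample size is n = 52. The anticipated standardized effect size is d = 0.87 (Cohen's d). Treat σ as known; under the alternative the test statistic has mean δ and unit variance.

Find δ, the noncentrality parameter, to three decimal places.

δ ≈ 6.274

δ = d·√n = 0.87 × √52 = 6.2737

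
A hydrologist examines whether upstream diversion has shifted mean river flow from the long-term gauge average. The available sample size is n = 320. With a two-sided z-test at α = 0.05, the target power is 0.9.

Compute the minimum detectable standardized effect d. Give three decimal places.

Need Φ(δ − 1.960) = 0.9, so δ = 1.960 + 1.282 = 3.242.
(Lower-tail contribution to power is negligible for δ > 0.)
δ = d·√n ⇒ d = δ/√n = 3.242/√320 = 0.1812.

d ≈ 0.181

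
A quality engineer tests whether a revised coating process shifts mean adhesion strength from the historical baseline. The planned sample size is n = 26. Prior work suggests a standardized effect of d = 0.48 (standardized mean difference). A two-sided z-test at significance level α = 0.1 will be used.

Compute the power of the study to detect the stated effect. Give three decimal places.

Noncentrality parameter: λ = d·√n = 0.48 × √26 = 2.4475
Two-sided α = 0.1 → critical value z_{0.05} = 1.645.
Power = Φ(λ − 1.645) + Φ(−λ − 1.645) = Φ(0.803) + Φ(-4.092) = 0.7889 + 0.0000 = 0.7889.

Power ≈ 0.789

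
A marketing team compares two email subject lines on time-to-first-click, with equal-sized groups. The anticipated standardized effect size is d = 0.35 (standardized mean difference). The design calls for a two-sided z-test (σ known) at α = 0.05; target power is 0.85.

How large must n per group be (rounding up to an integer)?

For power 0.85 need Φ(δ − z_{0.025}) = 0.85, so δ = z_{0.025} + z_{0.15} = 1.960 + 1.036 = 2.996.
(The Φ(−δ − z_{α/2}) term is vanishingly small for δ > 0 and is dropped in the standard sample-size formula.)
δ = d·√(n/2) ⇒ n = 2(δ/d)² = 2 × (2.996 / 0.35)² = 146.59.
Rounding up, n = 147 per group.

n = 147 per group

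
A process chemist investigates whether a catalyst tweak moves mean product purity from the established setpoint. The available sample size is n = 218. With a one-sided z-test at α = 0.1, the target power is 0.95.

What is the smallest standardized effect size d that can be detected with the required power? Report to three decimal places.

d ≈ 0.198

Required noncentrality: δ = z_{0.1} + z_{0.05} = 1.282 + 1.645 = 2.926.
δ = d·√n ⇒ d = δ/√n = 2.926/√218 = 0.1982.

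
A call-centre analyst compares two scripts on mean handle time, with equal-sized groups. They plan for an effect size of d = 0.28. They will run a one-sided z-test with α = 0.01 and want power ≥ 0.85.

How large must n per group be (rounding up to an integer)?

n = 289 per group

Set Φ(δ − 2.326) = 0.85; then δ − 2.326 = Φ⁻¹(0.85) = 1.036, giving δ = 3.363.
δ = d·√(n/2) ⇒ n = 2(δ/d)² = 2 × (3.363 / 0.28)² = 288.48.
Round up to the next whole unit.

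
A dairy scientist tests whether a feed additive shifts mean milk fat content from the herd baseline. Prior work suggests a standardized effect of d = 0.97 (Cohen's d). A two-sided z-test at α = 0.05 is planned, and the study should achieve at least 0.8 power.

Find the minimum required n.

n = 9

Set Φ(δ − 1.960) = 0.8; then δ − 1.960 = Φ⁻¹(0.8) = 0.842, giving δ = 2.802.
(The Φ(−δ − z_{α/2}) term is vanishingly small for δ > 0 and is dropped in the standard sample-size formula.)
δ = d·√n ⇒ n = (δ/d)² = (2.802 / 0.97)² = 8.34.
Round up to the next whole unit.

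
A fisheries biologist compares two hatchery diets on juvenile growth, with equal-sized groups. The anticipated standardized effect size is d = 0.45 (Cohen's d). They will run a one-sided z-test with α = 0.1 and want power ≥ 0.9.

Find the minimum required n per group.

n = 65 per group

For power 0.9 need Φ(δ − z_{0.1}) = 0.9, so δ = z_{0.1} + z_{0.10} = 1.282 + 1.282 = 2.563.
δ = d·√(n/2) ⇒ n = 2(δ/d)² = 2 × (2.563 / 0.45)² = 64.88.
Rounding up, n = 65 per group.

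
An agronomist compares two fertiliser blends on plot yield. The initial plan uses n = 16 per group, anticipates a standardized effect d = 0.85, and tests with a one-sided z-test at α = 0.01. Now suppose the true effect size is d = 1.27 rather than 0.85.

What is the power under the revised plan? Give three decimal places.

With d = 1.27: δ = d·√(n/2) = 1.27 × √(16/2) = 3.5921. Critical value z_{0.01} = 2.326.
Revised power = P(Z > 2.326 − δ) = Φ(1.266) = 0.8972.

Power ≈ 0.897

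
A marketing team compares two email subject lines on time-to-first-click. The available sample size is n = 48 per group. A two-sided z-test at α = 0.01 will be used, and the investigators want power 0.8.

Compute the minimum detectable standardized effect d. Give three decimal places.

Need Φ(δ − 2.576) = 0.8, so δ = 2.576 + 0.842 = 3.417.
(The second rejection-region term Φ(−δ − z_{α/2}) is negligible and dropped.)
δ = d·√(n/2) ⇒ d = δ/√(n/2) = 3.417/√(48/2) = 0.6976.

d ≈ 0.698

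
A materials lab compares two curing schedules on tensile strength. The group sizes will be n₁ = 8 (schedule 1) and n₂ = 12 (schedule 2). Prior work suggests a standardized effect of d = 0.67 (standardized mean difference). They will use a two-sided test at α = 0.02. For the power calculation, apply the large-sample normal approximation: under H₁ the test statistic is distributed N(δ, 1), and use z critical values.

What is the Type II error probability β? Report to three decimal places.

Noncentrality parameter: λ = d / √(1/n₁ + 1/n₂) = 0.67 / √(1/8 + 1/12) = 1.4679
Two-sided α = 0.02 → critical value z_{0.01} = 2.326.
Power = Φ(λ − 2.326) + Φ(−λ − 2.326) = Φ(-0.858) + Φ(-3.794) = 0.1953 + 0.0001 = 0.1954.
Type II error: β = 1 − power = 1 − 0.1954 = 0.8046.

β ≈ 0.805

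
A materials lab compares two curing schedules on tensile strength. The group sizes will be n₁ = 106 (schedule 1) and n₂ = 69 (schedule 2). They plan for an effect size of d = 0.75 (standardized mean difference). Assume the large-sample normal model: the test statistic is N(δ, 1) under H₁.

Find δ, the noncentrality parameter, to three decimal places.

δ ≈ 4.849

The noncentrality parameter scales effect size by the design's sample-size factor: δ = d / √(1/n₁ + 1/n₂) = 0.75 / √(1/106 + 1/69) = 4.8486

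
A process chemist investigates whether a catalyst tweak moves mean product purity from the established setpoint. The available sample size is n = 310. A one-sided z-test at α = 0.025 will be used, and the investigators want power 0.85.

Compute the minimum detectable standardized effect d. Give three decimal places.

Required noncentrality: δ = z_{0.025} + z_{0.15} = 1.960 + 1.036 = 2.996.
δ = d·√n ⇒ d = δ/√n = 2.996/√310 = 0.1702.

d ≈ 0.170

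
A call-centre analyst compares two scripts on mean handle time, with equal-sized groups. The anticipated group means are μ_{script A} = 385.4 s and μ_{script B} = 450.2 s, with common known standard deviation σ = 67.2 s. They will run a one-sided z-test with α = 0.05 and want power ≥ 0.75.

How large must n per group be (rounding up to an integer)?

n = 12 per group

Standardized effect: d = |μ_{script A} − μ_{script B}| / σ = |385.4 − 450.2| / 67.2 = 0.9643
For power 0.75 need Φ(δ − z_{0.05}) = 0.75, so δ = z_{0.05} + z_{0.25} = 1.645 + 0.674 = 2.319.
δ = d·√(n/2) ⇒ n = 2(δ/d)² = 2 × (2.319 / 0.9643)² = 11.57.
Rounding up, n = 12 per group.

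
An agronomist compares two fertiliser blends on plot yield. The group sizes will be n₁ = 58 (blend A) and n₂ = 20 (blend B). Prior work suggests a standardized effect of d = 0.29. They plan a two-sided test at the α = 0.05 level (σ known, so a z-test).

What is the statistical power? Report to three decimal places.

Noncentrality parameter: δ = d / √(1/n₁ + 1/n₂) = 0.29 / √(1/58 + 1/20) = 1.1184
Critical value for a two-sided test at α = 0.05: z_{α/2} = 1.960.
Power = Φ(δ − 1.960) + Φ(−δ − 1.960) = Φ(-0.842) + Φ(-3.078) = 0.2000 + 0.0010 = 0.2010.

Power ≈ 0.201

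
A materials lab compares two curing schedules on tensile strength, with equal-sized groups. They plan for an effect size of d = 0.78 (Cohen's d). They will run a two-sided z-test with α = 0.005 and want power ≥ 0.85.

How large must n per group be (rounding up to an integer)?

n = 49 per group

For power 0.85 need Φ(δ − z_{0.0025}) = 0.85, so δ = z_{0.0025} + z_{0.15} = 2.807 + 1.036 = 3.843.
(Ignoring the negligible lower-tail rejection probability gives the usual closed-form inversion.)
δ = d·√(n/2) ⇒ n = 2(δ/d)² = 2 × (3.843 / 0.78)² = 48.56.
Rounding up, n = 49 per group.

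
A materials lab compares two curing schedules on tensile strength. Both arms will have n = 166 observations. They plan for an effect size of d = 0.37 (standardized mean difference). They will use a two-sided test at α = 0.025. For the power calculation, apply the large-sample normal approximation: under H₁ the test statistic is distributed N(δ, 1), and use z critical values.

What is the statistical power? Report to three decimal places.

Power ≈ 0.871

Noncentrality parameter: δ = d·√(n/2) = 0.37 × √(166/2) = 3.3709
Critical value for a two-sided test at α = 0.025: z_{α/2} = 2.241.
Power = Φ(δ − 2.241) + Φ(−δ − 2.241) = Φ(1.129) + Φ(-5.612) = 0.8706 + 0.0000 = 0.8706.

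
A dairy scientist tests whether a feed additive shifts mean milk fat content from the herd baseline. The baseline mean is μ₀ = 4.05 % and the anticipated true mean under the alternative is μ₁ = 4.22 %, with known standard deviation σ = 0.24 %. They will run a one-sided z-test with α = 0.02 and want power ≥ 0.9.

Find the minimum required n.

n = 23

Standardized effect: d = |μ₁ − μ₀| / σ = |4.22 − 4.05| / 0.24 = 0.7083
Set Φ(δ − 2.054) = 0.9; then δ − 2.054 = Φ⁻¹(0.9) = 1.282, giving δ = 3.335.
δ = d·√n ⇒ n = (δ/d)² = (3.335 / 0.7083)² = 22.17.
Round up to the next whole unit.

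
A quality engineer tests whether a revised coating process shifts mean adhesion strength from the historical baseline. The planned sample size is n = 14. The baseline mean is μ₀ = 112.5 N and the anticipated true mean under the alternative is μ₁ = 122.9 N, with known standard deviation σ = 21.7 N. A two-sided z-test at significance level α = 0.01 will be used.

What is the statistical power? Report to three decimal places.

Standardized effect: d = |μ₁ − μ₀| / σ = |122.9 − 112.5| / 21.7 = 0.4793
Noncentrality parameter: δ = d·√n = 0.4793 × √14 = 1.7932
Two-sided α = 0.01 → critical value z_{0.005} = 2.576.
Power = Φ(δ − 2.576) + Φ(−δ − 2.576) = Φ(-0.783) + Φ(-4.369) = 0.2169 + 0.0000 = 0.2169.

Power ≈ 0.217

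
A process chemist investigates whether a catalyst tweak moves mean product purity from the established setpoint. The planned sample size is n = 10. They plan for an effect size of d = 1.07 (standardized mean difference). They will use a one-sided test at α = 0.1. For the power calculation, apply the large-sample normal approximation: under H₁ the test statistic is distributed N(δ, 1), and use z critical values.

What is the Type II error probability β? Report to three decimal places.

Noncentrality parameter: λ = d·√n = 1.07 × √10 = 3.3836
Critical value for a one-sided test at α = 0.1: z_α = 1.282.
Power = Φ(λ − 1.282) = Φ(2.102) = 0.9822.
Type II error: β = 1 − power = 1 − 0.9822 = 0.0178.

β ≈ 0.018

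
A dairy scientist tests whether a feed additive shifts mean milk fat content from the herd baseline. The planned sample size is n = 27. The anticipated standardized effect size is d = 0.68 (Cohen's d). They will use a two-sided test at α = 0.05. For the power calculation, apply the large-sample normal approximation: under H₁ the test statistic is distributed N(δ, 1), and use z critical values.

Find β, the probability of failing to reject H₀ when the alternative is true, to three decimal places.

β ≈ 0.058

Noncentrality parameter: δ = d·√n = 0.68 × √27 = 3.5334
Two-sided α = 0.05 → critical value z_{0.025} = 1.960.
Power = Φ(δ − 1.960) + Φ(−δ − 1.960) = Φ(1.573) + Φ(-5.493) = 0.9422 + 0.0000 = 0.9422.
Type II error: β = 1 − power = 1 − 0.9422 = 0.0578.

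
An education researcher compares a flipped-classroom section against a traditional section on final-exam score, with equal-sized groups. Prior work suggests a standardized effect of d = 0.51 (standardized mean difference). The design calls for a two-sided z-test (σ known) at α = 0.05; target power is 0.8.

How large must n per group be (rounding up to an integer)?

Set Φ(δ − 1.960) = 0.8; then δ − 1.960 = Φ⁻¹(0.8) = 0.842, giving δ = 2.802.
(For δ > 0 the lower-tail rejection region contributes negligibly to power, so the one-term inversion is standard.)
δ = d·√(n/2) ⇒ n = 2(δ/d)² = 2 × (2.802 / 0.51)² = 60.35.
Round up to the next whole unit.

n = 61 per group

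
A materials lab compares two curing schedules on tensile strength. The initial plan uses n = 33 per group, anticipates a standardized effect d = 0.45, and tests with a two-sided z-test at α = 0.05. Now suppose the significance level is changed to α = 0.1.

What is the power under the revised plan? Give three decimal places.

Power ≈ 0.573

δ = d·√(n/2) = 0.45 × √(33/2) = 1.8279 (unchanged). New critical value: z_{0.05} = 1.645.
Revised power = Φ(δ − 1.645) + Φ(−δ − 1.645) = Φ(0.183) + Φ(-3.473) = 0.5726 + 0.0003 = 0.5729.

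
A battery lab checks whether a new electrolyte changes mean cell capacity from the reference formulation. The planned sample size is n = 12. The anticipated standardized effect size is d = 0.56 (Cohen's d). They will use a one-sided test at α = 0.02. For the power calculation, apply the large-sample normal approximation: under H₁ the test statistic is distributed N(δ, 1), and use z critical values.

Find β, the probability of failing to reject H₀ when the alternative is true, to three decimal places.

Noncentrality parameter: δ = d·√n = 0.56 × √12 = 1.9399
Critical value for a one-sided test at α = 0.02: z_α = 2.054.
Power = P(Z > 2.054 − δ) = Φ(-0.114) = 0.4547.
Type II error: β = 1 − power = 1 − 0.4547 = 0.5453.

β ≈ 0.545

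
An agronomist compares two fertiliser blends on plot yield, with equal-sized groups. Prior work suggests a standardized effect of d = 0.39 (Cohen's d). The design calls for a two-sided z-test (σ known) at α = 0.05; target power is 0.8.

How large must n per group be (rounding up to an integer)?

n = 104 per group

For power 0.8 need Φ(δ − z_{0.025}) = 0.8, so δ = z_{0.025} + z_{0.20} = 1.960 + 0.842 = 2.802.
(The Φ(−δ − z_{α/2}) term is vanishingly small for δ > 0 and is dropped in the standard sample-size formula.)
δ = d·√(n/2) ⇒ n = 2(δ/d)² = 2 × (2.802 / 0.39)² = 103.21.
Round up to the next whole unit.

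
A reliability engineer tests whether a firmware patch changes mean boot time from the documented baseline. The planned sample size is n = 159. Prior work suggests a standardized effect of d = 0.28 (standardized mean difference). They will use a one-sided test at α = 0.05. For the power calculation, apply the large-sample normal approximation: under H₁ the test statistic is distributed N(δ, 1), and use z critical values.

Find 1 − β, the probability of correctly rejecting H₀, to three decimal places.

Power ≈ 0.970

Noncentrality parameter: δ = d·√n = 0.28 × √159 = 3.5307
One-sided α = 0.05 → critical value z_{0.05} = 1.645.
Power = Φ(δ − 1.645) = Φ(1.886) = 0.9703.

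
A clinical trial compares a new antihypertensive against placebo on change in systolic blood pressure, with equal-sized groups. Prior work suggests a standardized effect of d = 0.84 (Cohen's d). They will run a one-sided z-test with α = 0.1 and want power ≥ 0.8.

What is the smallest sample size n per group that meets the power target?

Set Φ(δ − 1.282) = 0.8; then δ − 1.282 = Φ⁻¹(0.8) = 0.842, giving δ = 2.123.
δ = d·√(n/2) ⇒ n = 2(δ/d)² = 2 × (2.123 / 0.84)² = 12.78.
Rounding up, n = 13 per group.

n = 13 per group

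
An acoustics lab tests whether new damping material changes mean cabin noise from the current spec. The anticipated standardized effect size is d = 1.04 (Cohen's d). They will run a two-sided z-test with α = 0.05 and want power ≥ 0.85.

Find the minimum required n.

n = 9

For power 0.85 need Φ(δ − z_{0.025}) = 0.85, so δ = z_{0.025} + z_{0.15} = 1.960 + 1.036 = 2.996.
(The Φ(−δ − z_{α/2}) term is vanishingly small for δ > 0 and is dropped in the standard sample-size formula.)
δ = d·√n ⇒ n = (δ/d)² = (2.996 / 1.04)² = 8.30.
Rounding up, n = 9.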